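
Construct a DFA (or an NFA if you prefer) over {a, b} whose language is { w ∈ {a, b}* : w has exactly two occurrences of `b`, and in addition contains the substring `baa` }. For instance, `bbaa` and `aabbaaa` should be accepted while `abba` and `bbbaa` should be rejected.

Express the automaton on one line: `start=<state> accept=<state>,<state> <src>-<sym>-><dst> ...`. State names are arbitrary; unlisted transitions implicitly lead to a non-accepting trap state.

start=q0 accept=q7 q0-a->q0 q0-b->q1 q1-a->q2 q1-b->q3 q2-a->q4 q2-b->q3 q3-a->q5 q3-b->q6 q4-a->q4 q4-b->q7 q5-a->q7 q5-b->q6 q6-a->q6 q6-b->q6 q7-a->q7 q7-b->q6

Run two small machines in parallel and take their product. One (4 states) tracks the count of `b`s, saturating at 3; the other (4 states) tracks whether and how much of `baa` has been seen. Each combined state is a pair, one component from each; accept when both components accept. Minimizing collapses redundant product states.
With 8 states:
        a   b  
>  q0   q0  q1 
   q1   q2  q3 
   q2   q4  q3 
   q3   q5  q6 
   q4   q4  q7 
   q5   q7  q6 
   q6   q6  q6 
 * q7   q7  q6 
(> = start, * = accepting)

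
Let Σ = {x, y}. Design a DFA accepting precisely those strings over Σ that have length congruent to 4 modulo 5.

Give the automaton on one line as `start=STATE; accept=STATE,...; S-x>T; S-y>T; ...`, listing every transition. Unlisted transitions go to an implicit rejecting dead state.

start=q0; accept=q4; q0-x>q1; q0-y>q1; q1-x>q2; q1-y>q2; q2-x>q3; q2-y>q3; q3-x>q4; q3-y>q4; q4-x>q0; q4-y>q0

Only the length mod 5 matters, so use a 5-cycle: from any state, every input symbol moves to the next state, wrapping q4 back to q0. Mark q4 accepting.
5 states suffice.
        x   y  
>  q0   q1  q1 
   q1   q2  q2 
   q2   q3  q3 
   q3   q4  q4 
 * q4   q0  q0 
(> = start, * = accepting)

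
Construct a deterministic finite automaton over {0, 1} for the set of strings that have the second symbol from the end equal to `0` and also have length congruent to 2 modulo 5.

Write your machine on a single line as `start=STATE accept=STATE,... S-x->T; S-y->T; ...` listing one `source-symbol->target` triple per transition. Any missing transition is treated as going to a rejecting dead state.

start=s0; accept=s3; s0-0->s1; s0-1->s2; s1-0->s3; s1-1->s3; s2-0->s4; s2-1->s4; s3-0->s5; s3-1->s5; s4-0->s5; s4-1->s5; s5-0->s6; s5-1->s6; s6-0->s0; s6-1->s0

Build one automaton per condition and run them in lockstep. The first has 7 states tracking the last 2 symbols read; the second has 5 states tracking the input length modulo 5. A product state is a pair (one from each), accepting exactly when both do. Equivalent product states are then merged.
A 7-state machine:
        0   1  
>  s0   s1  s2 
   s1   s3  s3 
   s2   s4  s4 
 * s3   s5  s5 
   s4   s5  s5 
   s5   s6  s6 
   s6   s0  s0 
(> = start, * = accepting)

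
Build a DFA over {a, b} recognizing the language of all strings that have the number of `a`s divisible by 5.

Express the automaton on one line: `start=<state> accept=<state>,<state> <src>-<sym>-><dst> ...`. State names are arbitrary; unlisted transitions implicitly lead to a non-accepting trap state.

The only thing that matters is how many `a`s have appeared, reduced mod 5. Use one state per residue: S0 for 0, …, S4 for 4. Reading `a` moves to the next residue; anything else stays put. S0 is accepting.
        a   b  
>* S0   S1  S0 
   S1   S2  S1 
   S2   S3  S2 
   S3   S4  S3 
   S4   S0  S4 
(> = start, * = accepting)

start=S0 accept=S0 S0-a->S1 S0-b->S0 S1-a->S2 S1-b->S1 S2-a->S3 S2-b->S2 S3-a->S4 S3-b->S3 S4-a->S0 S4-b->S4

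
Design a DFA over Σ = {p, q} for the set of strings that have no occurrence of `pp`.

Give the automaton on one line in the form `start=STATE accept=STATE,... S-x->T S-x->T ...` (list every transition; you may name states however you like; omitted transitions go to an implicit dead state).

start=s0 accept=s0,s1 s0-p->s1 s0-q->s0 s1-p->s2 s1-q->s0 s2-p->s2 s2-q->s2

This is the complement of 'contains `pp`'. Use the same substring-matching states — s0 through s2 holding how much of `pp` has just been matched — but flip the accepting set: everything except the trap s2 accepts.
A 3-state machine:
        p   q  
>* s0   s1  s0 
 * s1   s2  s0 
   s2   s2  s2 
(> = start, * = accepting)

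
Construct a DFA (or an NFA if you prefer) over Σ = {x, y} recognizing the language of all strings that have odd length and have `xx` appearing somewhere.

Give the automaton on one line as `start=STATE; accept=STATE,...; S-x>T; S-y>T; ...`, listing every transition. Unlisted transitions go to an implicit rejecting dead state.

Run two small machines in parallel and take their product. The first has 2 states tracking the input length modulo 2; the second has 3 states tracking whether and how much of `xx` has been seen. A product state is a pair (one from each), accepting exactly when both do.
        x   y  
>  S0   S1  S2 
   S1   S3  S0 
   S2   S4  S0 
   S3   S5  S5 
   S4   S5  S2 
 * S5   S3  S3 
(> = start, * = accepting)

start=S0; accept=S5; S0-x>S1; S0-y>S2; S1-x>S3; S1-y>S0; S2-x>S4; S2-y>S0; S3-x>S5; S3-y>S5; S4-x>S5; S4-y>S2; S5-x>S3; S5-y>S3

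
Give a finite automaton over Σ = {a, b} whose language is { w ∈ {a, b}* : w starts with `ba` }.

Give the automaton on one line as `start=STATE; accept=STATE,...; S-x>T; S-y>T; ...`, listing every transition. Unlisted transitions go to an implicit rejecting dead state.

start=S0; accept=S2; S0-a>S3; S0-b>S1; S1-a>S2; S1-b>S3; S2-a>S2; S2-b>S2; S3-a>S3; S3-b>S3

Walk along `ba` while the input agrees: from S0 take `b` to S1, and so on. Any deviation drops to the rejecting sink S3. Once S2 is reached the prefix is confirmed and every continuation is accepted.
4 states suffice.
        a   b  
>  S0   S3  S1 
   S1   S2  S3 
 * S2   S2  S2 
   S3   S3  S3 
(> = start, * = accepting)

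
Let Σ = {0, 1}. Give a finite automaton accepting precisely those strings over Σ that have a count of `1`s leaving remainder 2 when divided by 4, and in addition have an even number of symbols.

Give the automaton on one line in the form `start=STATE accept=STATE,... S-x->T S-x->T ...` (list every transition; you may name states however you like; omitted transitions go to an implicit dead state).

start=q0 accept=q4 q0-0->q1 q0-1->q2 q1-0->q0 q1-1->q3 q2-0->q3 q2-1->q4 q3-0->q2 q3-1->q5 q4-0->q5 q4-1->q6 q5-0->q4 q5-1->q7 q6-0->q7 q6-1->q0 q7-0->q6 q7-1->q1

Build one automaton per condition and run them in lockstep. The first has 4 states tracking the count of `1`s modulo 4; the second has 2 states tracking the input length modulo 2. A product state is a pair (one from each), accepting exactly when both do.
With 8 states:
        0   1  
>  q0   q1  q2 
   q1   q0  q3 
   q2   q3  q4 
   q3   q2  q5 
 * q4   q5  q6 
   q5   q4  q7 
   q6   q7  q0 
   q7   q6  q1 
(> = start, * = accepting)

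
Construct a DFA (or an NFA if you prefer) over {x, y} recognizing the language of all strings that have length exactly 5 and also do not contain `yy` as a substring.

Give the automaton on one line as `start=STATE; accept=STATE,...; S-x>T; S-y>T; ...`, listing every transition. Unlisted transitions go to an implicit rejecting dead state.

Handle the two conditions separately and then intersect. One (7 states) tracks the input length, saturating at 6; the other (3 states) tracks partial matches of the forbidden pattern `yy`. Each combined state is a pair, one component from each; accept when both components accept. Minimizing collapses redundant product states.
An 11-state machine:
          x    y  
>  q0     q1   q2 
   q1     q3   q4 
   q2     q3   q5 
   q3     q6   q7 
   q4     q6   q5 
   q5     q5   q5 
   q6     q8   q9 
   q7     q8   q5 
   q8    q10  q10 
   q9    q10   q5 
 * q10    q5   q5 
(> = start, * = accepting)

start=q0; accept=q10; q0-x>q1; q0-y>q2; q1-x>q3; q1-y>q4; q2-x>q3; q2-y>q5; q3-x>q6; q3-y>q7; q4-x>q6; q4-y>q5; q5-x>q5; q5-y>q5; q6-x>q8; q6-y>q9; q7-x>q8; q7-y>q5; q8-x>q10; q8-y>q10; q9-x>q10; q9-y>q5; q10-x>q5; q10-y>q5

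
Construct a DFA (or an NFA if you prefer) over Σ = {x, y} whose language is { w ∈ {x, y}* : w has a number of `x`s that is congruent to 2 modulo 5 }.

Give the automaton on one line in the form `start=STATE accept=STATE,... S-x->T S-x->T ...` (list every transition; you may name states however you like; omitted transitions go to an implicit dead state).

Keep the running count of `x`s modulo 5: each `x` advances along the cycle A → B → C → D → E → A while other symbols loop. Accept at C.
A 5-state machine:
       x  y 
>  A   B  A 
   B   C  B 
 * C   D  C 
   D   E  D 
   E   A  E 
(> = start, * = accepting)

start=A accept=C A-x->B A-y->A B-x->C B-y->B C-x->D C-y->C D-x->E D-y->D E-x->A E-y->E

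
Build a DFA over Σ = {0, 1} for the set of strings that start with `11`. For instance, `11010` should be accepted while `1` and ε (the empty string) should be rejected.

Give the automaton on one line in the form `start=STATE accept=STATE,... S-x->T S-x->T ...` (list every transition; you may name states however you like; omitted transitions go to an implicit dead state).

start=q0 accept=q2 q0-0->q3 q0-1->q1 q1-0->q3 q1-1->q2 q2-0->q2 q2-1->q2 q3-0->q3 q3-1->q3

Check the first 2 symbols one by one: q0 through q1 record how many have matched `11` so far; any wrong symbol goes to the dead state q3. After all 2 match we enter the accepting sink q2.
With 4 states:
        0   1  
>  q0   q3  q1 
   q1   q3  q2 
 * q2   q2  q2 
   q3   q3  q3 
(> = start, * = accepting)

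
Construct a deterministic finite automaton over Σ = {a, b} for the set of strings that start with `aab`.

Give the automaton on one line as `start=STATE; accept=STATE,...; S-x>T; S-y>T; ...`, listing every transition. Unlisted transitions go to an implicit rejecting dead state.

Walk along `aab` while the input agrees: from q0 take `a` to q1, and so on. Any deviation drops to the rejecting sink q4. Once q3 is reached the prefix is confirmed and every continuation is accepted.
A 5-state machine:
        a   b  
>  q0   q1  q4 
   q1   q2  q4 
   q2   q4  q3 
 * q3   q3  q3 
   q4   q4  q4 
(> = start, * = accepting)

start=q0; accept=q3; q0-a>q1; q0-b>q4; q1-a>q2; q1-b>q4; q2-a>q4; q2-b>q3; q3-a>q3; q3-b>q3; q4-a>q4; q4-b>q4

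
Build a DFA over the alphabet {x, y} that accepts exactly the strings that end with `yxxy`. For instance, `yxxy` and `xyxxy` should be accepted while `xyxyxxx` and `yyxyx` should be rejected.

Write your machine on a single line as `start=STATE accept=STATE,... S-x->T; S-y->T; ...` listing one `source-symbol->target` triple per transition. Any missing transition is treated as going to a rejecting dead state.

start=S0; accept=S4; S0-x->S0; S0-y->S1; S1-x->S2; S1-y->S1; S2-x->S3; S2-y->S1; S3-x->S0; S3-y->S4; S4-x->S2; S4-y->S1

Remember how much of `yxxy` the current input suffix matches. State S0 means no match yet; S1 means the last symbol is `y`; S2 means the last 2 symbols are `yx`; S3 means the last 3 symbols are `yxx`; S4 means the last 4 symbols are `yxxy`. Only S4 accepts. On a mismatch, fall back to the longest proper suffix that is still a prefix of `yxxy`.
5 states suffice.
        x   y  
>  S0   S0  S1 
   S1   S2  S1 
   S2   S3  S1 
   S3   S0  S4 
 * S4   S2  S1 
(> = start, * = accepting)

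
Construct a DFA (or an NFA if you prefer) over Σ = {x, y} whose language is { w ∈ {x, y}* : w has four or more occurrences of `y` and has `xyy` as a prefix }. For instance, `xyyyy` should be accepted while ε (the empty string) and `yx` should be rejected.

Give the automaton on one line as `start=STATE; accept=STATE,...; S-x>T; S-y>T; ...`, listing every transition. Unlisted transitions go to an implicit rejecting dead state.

start=q0; accept=q6; q0-x>q1; q0-y>q2; q1-x>q2; q1-y>q3; q2-x>q2; q2-y>q2; q3-x>q2; q3-y>q4; q4-x>q4; q4-y>q5; q5-x>q5; q5-y>q6; q6-x>q6; q6-y>q6

Run two small machines in parallel and take their product. The first has 6 states tracking the count of `y`s, saturating at 5; the second has 5 states tracking whether the input so far still matches the prefix `xyy`. A product state is a pair (one from each), accepting exactly when both do. Equivalent product states are then merged.
A 7-state machine:
        x   y  
>  q0   q1  q2 
   q1   q2  q3 
   q2   q2  q2 
   q3   q2  q4 
   q4   q4  q5 
   q5   q5  q6 
 * q6   q6  q6 
(> = start, * = accepting)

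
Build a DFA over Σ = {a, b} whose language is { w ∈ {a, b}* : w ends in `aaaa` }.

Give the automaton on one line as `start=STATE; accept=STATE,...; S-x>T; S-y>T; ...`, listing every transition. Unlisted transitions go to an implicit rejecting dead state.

start=S0; accept=S4; S0-a>S1; S0-b>S0; S1-a>S2; S1-b>S0; S2-a>S3; S2-b>S0; S3-a>S4; S3-b>S0; S4-a>S4; S4-b>S0

Remember how much of `aaaa` the current input suffix matches. State S0 means no match yet; S1 means the last symbol is `a`; S2 means the last 2 symbols are `aa`; S3 means the last 3 symbols are `aaa`; S4 means the last 4 symbols are `aaaa`. Only S4 accepts. On a mismatch, fall back to the longest proper suffix that is still a prefix of `aaaa`.
        a   b  
>  S0   S1  S0 
   S1   S2  S0 
   S2   S3  S0 
   S3   S4  S0 
 * S4   S4  S0 
(> = start, * = accepting)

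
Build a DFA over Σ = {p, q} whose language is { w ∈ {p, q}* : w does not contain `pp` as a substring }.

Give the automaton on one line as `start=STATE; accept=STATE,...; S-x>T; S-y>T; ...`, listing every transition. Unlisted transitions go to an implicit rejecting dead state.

This is the complement of 'contains `pp`'. Use the same substring-matching states — A through C holding how much of `pp` has just been matched — but flip the accepting set: everything except the trap C accepts.
       p  q 
>* A   B  A 
 * B   C  A 
   C   C  C 
(> = start, * = accepting)

start=A; accept=A,B; A-p>B; A-q>A; B-p>C; B-q>A; C-p>C; C-q>C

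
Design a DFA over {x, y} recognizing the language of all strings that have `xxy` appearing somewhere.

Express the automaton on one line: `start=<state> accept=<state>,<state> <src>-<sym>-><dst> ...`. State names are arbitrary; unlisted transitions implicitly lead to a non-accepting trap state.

start=A accept=D A-x->B A-y->A B-x->C B-y->A C-x->C C-y->D D-x->D D-y->D

Track how much of `xxy` has been matched so far: state A is no progress, D is the absorbing accept state reached once `xxy` has occurred. Intermediate states record partial matches; on a mismatch, fall back to the longest reusable overlap.
4 states suffice.
       x  y 
>  A   B  A 
   B   C  A 
   C   C  D 
 * D   D  D 
(> = start, * = accepting)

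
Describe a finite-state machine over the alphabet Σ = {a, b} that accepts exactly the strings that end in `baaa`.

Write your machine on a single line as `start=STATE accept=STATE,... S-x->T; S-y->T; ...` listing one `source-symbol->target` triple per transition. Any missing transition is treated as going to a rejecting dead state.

Remember how much of `baaa` the current input suffix matches. State S0 means no match yet; S1 means the last symbol is `b`; S2 means the last 2 symbols are `ba`; S3 means the last 3 symbols are `baa`; S4 means the last 4 symbols are `baaa`. Only S4 accepts. On a mismatch, fall back to the longest proper suffix that is still a prefix of `baaa`.
With 5 states:
        a   b  
>  S0   S0  S1 
   S1   S2  S1 
   S2   S3  S1 
   S3   S4  S1 
 * S4   S0  S1 
(> = start, * = accepting)

start=S0; accept=S4; S0-a->S0; S0-b->S1; S1-a->S2; S1-b->S1; S2-a->S3; S2-b->S1; S3-a->S4; S3-b->S1; S4-a->S0; S4-b->S1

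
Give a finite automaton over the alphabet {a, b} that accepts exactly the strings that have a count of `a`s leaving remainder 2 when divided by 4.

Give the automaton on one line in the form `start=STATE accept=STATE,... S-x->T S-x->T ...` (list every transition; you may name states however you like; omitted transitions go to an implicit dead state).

start=q0 accept=q2 q0-a->q1 q0-b->q0 q1-a->q2 q1-b->q1 q2-a->q3 q2-b->q2 q3-a->q0 q3-b->q3

Keep the running count of `a`s modulo 4: each `a` advances along the cycle q0 → q1 → q2 → q3 → q0 while other symbols loop. Accept at q2.
A 4-state machine:
        a   b  
>  q0   q1  q0 
   q1   q2  q1 
 * q2   q3  q2 
   q3   q0  q3 
(> = start, * = accepting)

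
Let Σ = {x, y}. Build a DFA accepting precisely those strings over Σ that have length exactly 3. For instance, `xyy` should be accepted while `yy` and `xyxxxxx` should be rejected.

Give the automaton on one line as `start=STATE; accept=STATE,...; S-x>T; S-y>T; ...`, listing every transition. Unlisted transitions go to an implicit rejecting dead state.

We only need to distinguish lengths 0, 1, …, 3, and '>3'. Chain q0 → q1 → q2 → q3 → q4 on every symbol, with q4 looping. Accepting states: {q3}.
5 states suffice.
        x   y  
>  q0   q1  q1 
   q1   q2  q2 
   q2   q3  q3 
 * q3   q4  q4 
   q4   q4  q4 
(> = start, * = accepting)

start=q0; accept=q3; q0-x>q1; q0-y>q1; q1-x>q2; q1-y>q2; q2-x>q3; q2-y>q3; q3-x>q4; q3-y>q4; q4-x>q4; q4-y>q4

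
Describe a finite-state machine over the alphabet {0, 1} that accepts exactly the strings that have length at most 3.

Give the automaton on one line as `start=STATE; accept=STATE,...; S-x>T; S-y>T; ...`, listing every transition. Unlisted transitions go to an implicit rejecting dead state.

start=q0; accept=q0,q1,q2,q3; q0-0>q1; q0-1>q1; q1-0>q2; q1-1>q2; q2-0>q3; q2-1>q3; q3-0>q4; q3-1>q4; q4-0>q4; q4-1>q4

We only need to distinguish lengths 0, 1, …, 3, and '>3'. Chain q0 → q1 → q2 → q3 → q4 on every symbol, with q4 looping. Accepting states: {q0, q1, q2, q3}.
5 states suffice.
        0   1  
>* q0   q1  q1 
 * q1   q2  q2 
 * q2   q3  q3 
 * q3   q4  q4 
   q4   q4  q4 
(> = start, * = accepting)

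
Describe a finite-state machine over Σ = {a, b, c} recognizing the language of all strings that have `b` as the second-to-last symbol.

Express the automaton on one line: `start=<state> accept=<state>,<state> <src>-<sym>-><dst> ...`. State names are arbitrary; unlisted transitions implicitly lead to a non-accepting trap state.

A DFA must remember the last 2 symbols (since which symbol is second-to-last isn't known until the input ends). Use one state per possible window of the last ≤2 symbols; accept from those whose window starts with `b`.
          a    b    c  
>  s0     s1   s2   s3 
   s1     s4   s5   s6 
   s2     s7   s8   s9 
   s3    s10  s11  s12 
   s4     s4   s5   s6 
   s5     s7   s8   s9 
   s6    s10  s11  s12 
 * s7     s4   s5   s6 
 * s8     s7   s8   s9 
 * s9    s10  s11  s12 
   s10    s4   s5   s6 
   s11    s7   s8   s9 
   s12   s10  s11  s12 
(> = start, * = accepting)

start=s0 accept=s7,s8,s9 s0-a->s1 s0-b->s2 s0-c->s3 s1-a->s4 s1-b->s5 s1-c->s6 s2-a->s7 s2-b->s8 s2-c->s9 s3-a->s10 s3-b->s11 s3-c->s12 s4-a->s4 s4-b->s5 s4-c->s6 s5-a->s7 s5-b->s8 s5-c->s9 s6-a->s10 s6-b->s11 s6-c->s12 s7-a->s4 s7-b->s5 s7-c->s6 s8-a->s7 s8-b->s8 s8-c->s9 s9-a->s10 s9-b->s11 s9-c->s12 s10-a->s4 s10-b->s5 s10-c->s6 s11-a->s7 s11-b->s8 s11-c->s9 s12-a->s10 s12-b->s11 s12-c->s12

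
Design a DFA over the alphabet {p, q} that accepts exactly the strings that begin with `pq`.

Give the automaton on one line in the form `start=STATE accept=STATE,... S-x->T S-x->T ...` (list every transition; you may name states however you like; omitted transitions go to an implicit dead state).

start=A accept=C A-p->B A-q->D B-p->D B-q->C C-p->C C-q->C D-p->D D-q->D

Walk along `pq` while the input agrees: from A take `p` to B, and so on. Any deviation drops to the rejecting sink D. Once C is reached the prefix is confirmed and every continuation is accepted.
       p  q 
>  A   B  D 
   B   D  C 
 * C   C  C 
   D   D  D 
(> = start, * = accepting)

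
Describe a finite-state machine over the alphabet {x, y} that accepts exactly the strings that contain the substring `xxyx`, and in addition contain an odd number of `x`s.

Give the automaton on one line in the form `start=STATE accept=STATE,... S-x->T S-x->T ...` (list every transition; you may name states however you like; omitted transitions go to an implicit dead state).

start=s0 accept=s8 s0-x->s1 s0-y->s0 s1-x->s2 s1-y->s3 s2-x->s4 s2-y->s5 s3-x->s6 s3-y->s3 s4-x->s2 s4-y->s7 s5-x->s8 s5-y->s0 s6-x->s4 s6-y->s0 s7-x->s9 s7-y->s3 s8-x->s9 s8-y->s8 s9-x->s8 s9-y->s9

Run two small machines in parallel and take their product. One (5 states) tracks whether and how much of `xxyx` has been seen; the other (2 states) tracks the count of `x`s modulo 2. Each combined state is a pair, one component from each; accept when both components accept.
        x   y  
>  s0   s1  s0 
   s1   s2  s3 
   s2   s4  s5 
   s3   s6  s3 
   s4   s2  s7 
   s5   s8  s0 
   s6   s4  s0 
   s7   s9  s3 
 * s8   s9  s8 
   s9   s8  s9 
(> = start, * = accepting)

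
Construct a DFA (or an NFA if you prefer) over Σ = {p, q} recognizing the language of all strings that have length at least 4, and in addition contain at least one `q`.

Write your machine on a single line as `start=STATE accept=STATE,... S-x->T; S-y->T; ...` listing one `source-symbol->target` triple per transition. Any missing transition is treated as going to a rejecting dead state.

start=A; accept=H; A-p->B; A-q->C; B-p->D; B-q->E; C-p->E; C-q->E; D-p->F; D-q->G; E-p->G; E-q->G; F-p->F; F-q->H; G-p->H; G-q->H; H-p->H; H-q->H

Build one automaton per condition and run them in lockstep. One (6 states) tracks the input length, saturating at 5; the other (3 states) tracks the count of `q`s, saturating at 2. Each combined state is a pair, one component from each; accept when both components accept. Equivalent product states are then merged.
       p  q 
>  A   B  C 
   B   D  E 
   C   E  E 
   D   F  G 
   E   G  G 
   F   F  H 
   G   H  H 
 * H   H  H 
(> = start, * = accepting)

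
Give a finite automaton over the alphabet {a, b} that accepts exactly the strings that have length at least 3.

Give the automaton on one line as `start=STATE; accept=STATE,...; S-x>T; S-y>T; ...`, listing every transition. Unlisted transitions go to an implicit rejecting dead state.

We only need to distinguish lengths 0, 1, …, 3, and '>3'. Chain s0 → s1 → s2 → s3 → s4 on every symbol, with s4 looping. Accepting states: {s3, s4}.
5 states suffice.
        a   b  
>  s0   s1  s1 
   s1   s2  s2 
   s2   s3  s3 
 * s3   s4  s4 
 * s4   s4  s4 
(> = start, * = accepting)

start=s0; accept=s3,s4; s0-a>s1; s0-b>s1; s1-a>s2; s1-b>s2; s2-a>s3; s2-b>s3; s3-a>s4; s3-b>s4; s4-a>s4; s4-b>s4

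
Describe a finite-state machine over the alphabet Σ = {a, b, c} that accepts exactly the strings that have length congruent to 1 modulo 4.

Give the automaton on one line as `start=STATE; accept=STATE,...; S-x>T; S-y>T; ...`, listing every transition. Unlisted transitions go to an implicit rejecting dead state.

Count input length modulo 4: every symbol advances one step around the cycle S0 → S1 → S2 → S3 → S0. Accept at S1.
        a   b   c  
>  S0   S1  S1  S1 
 * S1   S2  S2  S2 
   S2   S3  S3  S3 
   S3   S0  S0  S0 
(> = start, * = accepting)

start=S0; accept=S1; S0-a>S1; S0-b>S1; S0-c>S1; S1-a>S2; S1-b>S2; S1-c>S2; S2-a>S3; S2-b>S3; S2-c>S3; S3-a>S0; S3-b>S0; S3-c>S0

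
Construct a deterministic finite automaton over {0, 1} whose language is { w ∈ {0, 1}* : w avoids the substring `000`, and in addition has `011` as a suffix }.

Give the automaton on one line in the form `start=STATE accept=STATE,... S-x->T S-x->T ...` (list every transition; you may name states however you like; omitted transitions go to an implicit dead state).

Run two small machines in parallel and take their product. One (4 states) tracks partial matches of the forbidden pattern `000`; the other (4 states) tracks how much of the suffix `011` has currently been matched. Each combined state is a pair, one component from each; accept when both components accept. Equivalent product states are then merged.
        0   1  
>  q0   q1  q0 
   q1   q2  q3 
   q2   q4  q3 
   q3   q1  q5 
   q4   q4  q4 
 * q5   q1  q0 
(> = start, * = accepting)

start=q0 accept=q5 q0-0->q1 q0-1->q0 q1-0->q2 q1-1->q3 q2-0->q4 q2-1->q3 q3-0->q1 q3-1->q5 q4-0->q4 q4-1->q4 q5-0->q1 q5-1->q0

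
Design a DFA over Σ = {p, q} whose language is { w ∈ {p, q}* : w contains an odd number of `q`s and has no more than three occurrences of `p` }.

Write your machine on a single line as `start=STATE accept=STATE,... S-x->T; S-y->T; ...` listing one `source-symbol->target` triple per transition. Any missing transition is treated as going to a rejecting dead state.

Run two small machines in parallel and take their product. The first has 2 states tracking the count of `q`s modulo 2; the second has 5 states tracking the count of `p`s, saturating at 4. A product state is a pair (one from each), accepting exactly when both do. Equivalent product states are then merged.
9 states suffice.
        p   q  
>  S0   S1  S2 
   S1   S3  S4 
 * S2   S4  S0 
   S3   S5  S6 
 * S4   S6  S1 
   S5   S7  S8 
 * S6   S8  S3 
   S7   S7  S7 
 * S8   S7  S5 
(> = start, * = accepting)

start=S0; accept=S2,S4,S6,S8; S0-p->S1; S0-q->S2; S1-p->S3; S1-q->S4; S2-p->S4; S2-q->S0; S3-p->S5; S3-q->S6; S4-p->S6; S4-q->S1; S5-p->S7; S5-q->S8; S6-p->S8; S6-q->S3; S7-p->S7; S7-q->S7; S8-p->S7; S8-q->S5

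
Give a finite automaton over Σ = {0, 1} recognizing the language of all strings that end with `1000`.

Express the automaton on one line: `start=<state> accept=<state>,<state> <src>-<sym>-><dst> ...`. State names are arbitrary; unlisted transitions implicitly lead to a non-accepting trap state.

Remember how much of `1000` the current input suffix matches. State q0 means no match yet; q1 means the last symbol is `1`; q2 means the last 2 symbols are `10`; q3 means the last 3 symbols are `100`; q4 means the last 4 symbols are `1000`. Only q4 accepts. On a mismatch, fall back to the longest proper suffix that is still a prefix of `1000`.
With 5 states:
        0   1  
>  q0   q0  q1 
   q1   q2  q1 
   q2   q3  q1 
   q3   q4  q1 
 * q4   q0  q1 
(> = start, * = accepting)

start=q0 accept=q4 q0-0->q0 q0-1->q1 q1-0->q2 q1-1->q1 q2-0->q3 q2-1->q1 q3-0->q4 q3-1->q1 q4-0->q0 q4-1->q1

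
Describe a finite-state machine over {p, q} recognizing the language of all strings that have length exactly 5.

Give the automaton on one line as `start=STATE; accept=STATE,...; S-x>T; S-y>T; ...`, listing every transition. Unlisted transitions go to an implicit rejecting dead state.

start=S0; accept=S5; S0-p>S1; S0-q>S1; S1-p>S2; S1-q>S2; S2-p>S3; S2-q>S3; S3-p>S4; S3-q>S4; S4-p>S5; S4-q>S5; S5-p>S6; S5-q>S6; S6-p>S6; S6-q>S6

Count input length up to 6: every symbol moves from S0 toward S6, which means 'more than 5' and absorbs. Accept from {S5}.
With 7 states:
        p   q  
>  S0   S1  S1 
   S1   S2  S2 
   S2   S3  S3 
   S3   S4  S4 
   S4   S5  S5 
 * S5   S6  S6 
   S6   S6  S6 
(> = start, * = accepting)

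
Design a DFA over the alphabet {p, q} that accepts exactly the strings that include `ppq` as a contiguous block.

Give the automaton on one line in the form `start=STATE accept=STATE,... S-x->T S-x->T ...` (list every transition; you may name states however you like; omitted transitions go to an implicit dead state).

start=s0 accept=s3 s0-p->s1 s0-q->s0 s1-p->s2 s1-q->s0 s2-p->s2 s2-q->s3 s3-p->s3 s3-q->s3

States s0..s2 record the length of the longest prefix of `ppq` that matches the current input suffix. Reaching s3 means `ppq` has been seen, and we stay there forever. Accept from s3.
        p   q  
>  s0   s1  s0 
   s1   s2  s0 
   s2   s2  s3 
 * s3   s3  s3 
(> = start, * = accepting)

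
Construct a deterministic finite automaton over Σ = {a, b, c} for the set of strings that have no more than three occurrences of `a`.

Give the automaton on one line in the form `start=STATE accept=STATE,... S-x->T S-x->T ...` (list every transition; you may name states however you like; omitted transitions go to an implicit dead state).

start=q0 accept=q0,q1,q2,q3 q0-a->q1 q0-b->q0 q0-c->q0 q1-a->q2 q1-b->q1 q1-c->q1 q2-a->q3 q2-b->q2 q2-c->q2 q3-a->q4 q3-b->q3 q3-c->q3 q4-a->q4 q4-b->q4 q4-c->q4

Count `a`s, saturating at 4: states q0 through q3 mean 0 through 3 `a`s seen; q4 means more than 3. Each `a` increments (capped at q4); other symbols loop. Accept from {q0, q1, q2, q3}.
        a   b   c  
>* q0   q1  q0  q0 
 * q1   q2  q1  q1 
 * q2   q3  q2  q2 
 * q3   q4  q3  q3 
   q4   q4  q4  q4 
(> = start, * = accepting)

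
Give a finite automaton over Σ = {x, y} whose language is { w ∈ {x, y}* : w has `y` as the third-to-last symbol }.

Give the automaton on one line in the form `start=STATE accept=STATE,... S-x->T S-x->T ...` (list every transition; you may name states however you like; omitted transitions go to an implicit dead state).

start=A accept=L,M,N,O A-x->B A-y->C B-x->D B-y->E C-x->F C-y->G D-x->H D-y->I E-x->J E-y->K F-x->L F-y->M G-x->N G-y->O H-x->H H-y->I I-x->J I-y->K J-x->L J-y->M K-x->N K-y->O L-x->H L-y->I M-x->J M-y->K N-x->L N-y->M O-x->N O-y->O

Because acceptance depends on a position counted from the end, the machine has to buffer the most recent 3 symbols. Make each state the string of the last up-to-3 symbols read; on input `x` shift the window left and append `x`. Accept when the buffered window has length 3 and begins with `y`.
15 states suffice.
       x  y 
>  A   B  C 
   B   D  E 
   C   F  G 
   D   H  I 
   E   J  K 
   F   L  M 
   G   N  O 
   H   H  I 
   I   J  K 
   J   L  M 
   K   N  O 
 * L   H  I 
 * M   J  K 
 * N   L  M 
 * O   N  O 
(> = start, * = accepting)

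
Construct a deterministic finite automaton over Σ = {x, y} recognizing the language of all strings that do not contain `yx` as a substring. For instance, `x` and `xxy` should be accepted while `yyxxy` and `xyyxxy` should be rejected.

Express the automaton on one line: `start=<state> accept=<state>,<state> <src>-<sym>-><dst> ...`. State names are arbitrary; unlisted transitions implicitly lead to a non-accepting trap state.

start=q0 accept=q0,q1 q0-x->q0 q0-y->q1 q1-x->q2 q1-y->q1 q2-x->q2 q2-y->q2

This is the complement of 'contains `yx`'. Use the same substring-matching states — q0 through q2 holding how much of `yx` has just been matched — but flip the accepting set: everything except the trap q2 accepts.
        x   y  
>* q0   q0  q1 
 * q1   q2  q1 
   q2   q2  q2 
(> = start, * = accepting)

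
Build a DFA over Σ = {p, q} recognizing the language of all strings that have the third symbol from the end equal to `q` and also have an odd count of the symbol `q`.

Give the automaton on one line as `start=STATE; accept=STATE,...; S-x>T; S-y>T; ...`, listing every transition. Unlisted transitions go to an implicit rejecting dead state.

start=S0; accept=S4,S7,S10,S11; S0-p>S0; S0-q>S1; S1-p>S2; S1-q>S3; S2-p>S4; S2-q>S5; S3-p>S6; S3-q>S7; S4-p>S8; S4-q>S5; S5-p>S6; S5-q>S9; S6-p>S0; S6-q>S10; S7-p>S11; S7-q>S3; S8-p>S8; S8-q>S5; S9-p>S11; S9-q>S3; S10-p>S2; S10-q>S3; S11-p>S4; S11-q>S5

Build one automaton per condition and run them in lockstep. One (15 states) tracks the last 3 symbols read; the other (2 states) tracks the count of `q`s modulo 2. Each combined state is a pair, one component from each; accept when both components accept. After merging equivalent states the machine shrinks.
12 states suffice.
          p    q  
>  S0     S0   S1 
   S1     S2   S3 
   S2     S4   S5 
   S3     S6   S7 
 * S4     S8   S5 
   S5     S6   S9 
   S6     S0  S10 
 * S7    S11   S3 
   S8     S8   S5 
   S9    S11   S3 
 * S10    S2   S3 
 * S11    S4   S5 
(> = start, * = accepting)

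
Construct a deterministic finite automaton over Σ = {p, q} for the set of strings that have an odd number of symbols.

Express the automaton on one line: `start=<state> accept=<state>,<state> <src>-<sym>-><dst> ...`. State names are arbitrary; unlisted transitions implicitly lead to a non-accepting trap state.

Only the length mod 2 matters, so use a 2-cycle: from any state, every input symbol moves to the next state, wrapping S1 back to S0. Mark S1 accepting.
With 2 states:
        p   q  
>  S0   S1  S1 
 * S1   S0  S0 
(> = start, * = accepting)

start=S0 accept=S1 S0-p->S1 S0-q->S1 S1-p->S0 S1-q->S0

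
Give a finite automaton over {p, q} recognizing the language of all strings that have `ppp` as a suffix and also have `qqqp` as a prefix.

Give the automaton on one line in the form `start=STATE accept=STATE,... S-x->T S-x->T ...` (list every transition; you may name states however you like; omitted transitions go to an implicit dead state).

start=s0 accept=s8 s0-p->s1 s0-q->s2 s1-p->s1 s1-q->s1 s2-p->s1 s2-q->s3 s3-p->s1 s3-q->s4 s4-p->s5 s4-q->s1 s5-p->s6 s5-q->s7 s6-p->s8 s6-q->s7 s7-p->s5 s7-q->s7 s8-p->s8 s8-q->s7

Run two small machines in parallel and take their product. The first has 4 states tracking how much of the suffix `ppp` has currently been matched; the second has 6 states tracking whether the input so far still matches the prefix `qqqp`. A product state is a pair (one from each), accepting exactly when both do. Minimizing collapses redundant product states.
9 states suffice.
        p   q  
>  s0   s1  s2 
   s1   s1  s1 
   s2   s1  s3 
   s3   s1  s4 
   s4   s5  s1 
   s5   s6  s7 
   s6   s8  s7 
   s7   s5  s7 
 * s8   s8  s7 
(> = start, * = accepting)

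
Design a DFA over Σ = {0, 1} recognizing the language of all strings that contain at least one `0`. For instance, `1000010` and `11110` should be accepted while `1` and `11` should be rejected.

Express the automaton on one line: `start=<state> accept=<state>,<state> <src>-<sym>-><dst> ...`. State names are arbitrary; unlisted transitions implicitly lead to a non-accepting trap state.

start=q0 accept=q1,q2 q0-0->q1 q0-1->q0 q1-0->q2 q1-1->q1 q2-0->q2 q2-1->q2

Only the number of `0`s matters, and only up to 2. Make a chain q0 → q1 → q2 advanced by each `0` (with q2 absorbing); every other symbol self-loops. The accepting set is {q1, q2}.
With 3 states:
        0   1  
>  q0   q1  q0 
 * q1   q2  q1 
 * q2   q2  q2 
(> = start, * = accepting)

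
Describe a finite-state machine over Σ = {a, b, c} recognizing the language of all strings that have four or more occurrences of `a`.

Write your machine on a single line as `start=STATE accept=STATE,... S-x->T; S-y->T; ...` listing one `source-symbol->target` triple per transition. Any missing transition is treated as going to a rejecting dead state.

Only the number of `a`s matters, and only up to 5. Make a chain q0 → q1 → q2 → q3 → q4 → q5 advanced by each `a` (with q5 absorbing); every other symbol self-loops. The accepting set is {q4, q5}.
With 6 states:
        a   b   c  
>  q0   q1  q0  q0 
   q1   q2  q1  q1 
   q2   q3  q2  q2 
   q3   q4  q3  q3 
 * q4   q5  q4  q4 
 * q5   q5  q5  q5 
(> = start, * = accepting)

start=q0; accept=q4,q5; q0-a->q1; q0-b->q0; q0-c->q0; q1-a->q2; q1-b->q1; q1-c->q1; q2-a->q3; q2-b->q2; q2-c->q2; q3-a->q4; q3-b->q3; q3-c->q3; q4-a->q5; q4-b->q4; q4-c->q4; q5-a->q5; q5-b->q5; q5-c->q5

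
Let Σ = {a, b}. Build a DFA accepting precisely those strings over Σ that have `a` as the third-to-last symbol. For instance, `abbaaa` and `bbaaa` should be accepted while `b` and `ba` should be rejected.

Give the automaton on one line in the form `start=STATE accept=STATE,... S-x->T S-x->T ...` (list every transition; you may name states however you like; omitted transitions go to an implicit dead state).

A DFA must remember the last 3 symbols (since which symbol is third-to-last isn't known until the input ends). Use one state per possible window of the last ≤3 symbols; accept from those whose window starts with `a`.
15 states suffice.
          a    b  
>  q0     q1   q2 
   q1     q3   q4 
   q2     q5   q6 
   q3     q7   q8 
   q4     q9  q10 
   q5    q11  q12 
   q6    q13  q14 
 * q7     q7   q8 
 * q8     q9  q10 
 * q9    q11  q12 
 * q10   q13  q14 
   q11    q7   q8 
   q12    q9  q10 
   q13   q11  q12 
   q14   q13  q14 
(> = start, * = accepting)

start=q0 accept=q7,q8,q9,q10 q0-a->q1 q0-b->q2 q1-a->q3 q1-b->q4 q2-a->q5 q2-b->q6 q3-a->q7 q3-b->q8 q4-a->q9 q4-b->q10 q5-a->q11 q5-b->q12 q6-a->q13 q6-b->q14 q7-a->q7 q7-b->q8 q8-a->q9 q8-b->q10 q9-a->q11 q9-b->q12 q10-a->q13 q10-b->q14 q11-a->q7 q11-b->q8 q12-a->q9 q12-b->q10 q13-a->q11 q13-b->q12 q14-a->q13 q14-b->q14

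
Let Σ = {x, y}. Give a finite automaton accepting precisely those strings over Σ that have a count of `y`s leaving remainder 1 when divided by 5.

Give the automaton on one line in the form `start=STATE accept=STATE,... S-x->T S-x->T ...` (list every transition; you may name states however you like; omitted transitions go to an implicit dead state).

start=A accept=B A-x->A A-y->B B-x->B B-y->C C-x->C C-y->D D-x->D D-y->E E-x->E E-y->A

Keep the running count of `y`s modulo 5: each `y` advances along the cycle A → B → C → D → E → A while other symbols loop. Accept at B.
       x  y 
>  A   A  B 
 * B   B  C 
   C   C  D 
   D   D  E 
   E   E  A 
(> = start, * = accepting)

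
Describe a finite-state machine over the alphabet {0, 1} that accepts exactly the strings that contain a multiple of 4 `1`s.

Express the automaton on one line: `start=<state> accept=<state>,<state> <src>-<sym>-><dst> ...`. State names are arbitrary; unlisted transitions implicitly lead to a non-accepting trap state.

start=A accept=A A-0->A A-1->B B-0->B B-1->C C-0->C C-1->D D-0->D D-1->A

Keep the running count of `1`s modulo 4: each `1` advances along the cycle A → B → C → D → A while other symbols loop. Accept at A.
4 states suffice.
       0  1 
>* A   A  B 
   B   B  C 
   C   C  D 
   D   D  A 
(> = start, * = accepting)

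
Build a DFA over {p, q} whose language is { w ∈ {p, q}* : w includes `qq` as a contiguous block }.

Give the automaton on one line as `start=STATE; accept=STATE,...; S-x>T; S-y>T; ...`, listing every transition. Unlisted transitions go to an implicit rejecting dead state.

start=s0; accept=s2; s0-p>s0; s0-q>s1; s1-p>s0; s1-q>s2; s2-p>s2; s2-q>s2

Track how much of `qq` has been matched so far: state s0 is no progress, s2 is the absorbing accept state reached once `qq` has occurred. Intermediate states record partial matches; on a mismatch, fall back to the longest reusable overlap.
        p   q  
>  s0   s0  s1 
   s1   s0  s2 
 * s2   s2  s2 
(> = start, * = accepting)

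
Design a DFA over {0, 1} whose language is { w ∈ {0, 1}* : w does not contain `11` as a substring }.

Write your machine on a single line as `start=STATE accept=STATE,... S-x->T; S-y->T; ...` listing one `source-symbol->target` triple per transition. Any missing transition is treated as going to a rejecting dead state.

This is the complement of 'contains `11`'. Use the same substring-matching states — q0 through q2 holding how much of `11` has just been matched — but flip the accepting set: everything except the trap q2 accepts.
        0   1  
>* q0   q0  q1 
 * q1   q0  q2 
   q2   q2  q2 
(> = start, * = accepting)

start=q0; accept=q0,q1; q0-0->q0; q0-1->q1; q1-0->q0; q1-1->q2; q2-0->q2; q2-1->q2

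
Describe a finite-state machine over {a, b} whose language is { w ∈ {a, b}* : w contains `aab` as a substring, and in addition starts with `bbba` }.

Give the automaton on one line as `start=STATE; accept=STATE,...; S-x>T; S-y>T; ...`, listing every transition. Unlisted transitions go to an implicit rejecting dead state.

Handle the two conditions separately and then intersect. The first has 4 states tracking whether and how much of `aab` has been seen; the second has 6 states tracking whether the input so far still matches the prefix `bbba`. A product state is a pair (one from each), accepting exactly when both do. After merging equivalent states the machine shrinks.
9 states suffice.
        a   b  
>  q0   q1  q2 
   q1   q1  q1 
   q2   q1  q3 
   q3   q1  q4 
   q4   q5  q1 
   q5   q6  q7 
   q6   q6  q8 
   q7   q5  q7 
 * q8   q8  q8 
(> = start, * = accepting)

start=q0; accept=q8; q0-a>q1; q0-b>q2; q1-a>q1; q1-b>q1; q2-a>q1; q2-b>q3; q3-a>q1; q3-b>q4; q4-a>q5; q4-b>q1; q5-a>q6; q5-b>q7; q6-a>q6; q6-b>q8; q7-a>q5; q7-b>q7; q8-a>q8; q8-b>q8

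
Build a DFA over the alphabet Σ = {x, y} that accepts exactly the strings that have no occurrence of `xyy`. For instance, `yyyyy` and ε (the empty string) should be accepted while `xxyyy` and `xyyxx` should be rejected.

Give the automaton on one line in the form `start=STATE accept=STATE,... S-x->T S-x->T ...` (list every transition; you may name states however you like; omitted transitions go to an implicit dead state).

Track partial matches of the forbidden pattern `xyy`. State S3 is a dead state reached once `xyy` has occurred; every other state accepts. S0 means no part of `xyy` is currently matched.
With 4 states:
        x   y  
>* S0   S1  S0 
 * S1   S1  S2 
 * S2   S1  S3 
   S3   S3  S3 
(> = start, * = accepting)

start=S0 accept=S0,S1,S2 S0-x->S1 S0-y->S0 S1-x->S1 S1-y->S2 S2-x->S1 S2-y->S3 S3-x->S3 S3-y->S3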